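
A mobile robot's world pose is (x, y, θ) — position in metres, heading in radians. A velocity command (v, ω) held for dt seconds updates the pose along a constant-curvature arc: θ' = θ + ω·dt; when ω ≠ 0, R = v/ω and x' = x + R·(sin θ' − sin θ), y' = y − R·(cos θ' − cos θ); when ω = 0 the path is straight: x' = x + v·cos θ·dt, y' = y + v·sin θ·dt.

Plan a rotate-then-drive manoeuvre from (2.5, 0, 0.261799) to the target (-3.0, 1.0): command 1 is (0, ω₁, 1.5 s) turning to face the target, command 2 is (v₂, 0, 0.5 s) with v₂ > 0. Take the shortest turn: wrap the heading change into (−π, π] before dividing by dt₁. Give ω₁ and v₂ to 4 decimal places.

heading to target = atan2(1−0, -3−2.5) = 2.9617
Δθ = wrap(2.9617 − 0.2618) = 2.6999; ω₁ = Δθ/dt₁ = 1.8000
distance = √((-3−2.5)² + (1−0)²) = 5.5902; v₂ = distance/dt₂ = 11.1803

ω₁ = 1.8000, v₂ = 11.1803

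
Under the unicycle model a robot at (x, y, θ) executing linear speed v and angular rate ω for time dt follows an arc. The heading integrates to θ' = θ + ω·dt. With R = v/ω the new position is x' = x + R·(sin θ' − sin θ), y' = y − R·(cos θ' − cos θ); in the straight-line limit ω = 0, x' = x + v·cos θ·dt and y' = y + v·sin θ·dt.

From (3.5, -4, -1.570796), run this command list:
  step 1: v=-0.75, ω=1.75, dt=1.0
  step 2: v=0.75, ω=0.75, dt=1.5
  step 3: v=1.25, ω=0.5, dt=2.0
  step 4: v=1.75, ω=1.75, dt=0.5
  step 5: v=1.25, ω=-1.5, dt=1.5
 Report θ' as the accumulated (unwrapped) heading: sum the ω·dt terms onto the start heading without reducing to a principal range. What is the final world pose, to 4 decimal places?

(1.7476, 1.1357, 0.9292)

step 1: θ'=0.1792 (R=-0.4286) → pose (2.9950, -3.5783, 0.1792)
step 2: θ'=1.3042 (R=1.0000) → pose (3.7815, -2.8578, 1.3042)
step 3: θ'=2.3042 (R=2.5000) → pose (3.2270, -0.5256, 2.3042)
step 4: θ'=3.1792 (R=1.0000) → pose (2.4465, -0.1957, 3.1792)
step 5: θ'=0.9292 (R=-0.8333) → pose (1.7476, 1.1357, 0.9292)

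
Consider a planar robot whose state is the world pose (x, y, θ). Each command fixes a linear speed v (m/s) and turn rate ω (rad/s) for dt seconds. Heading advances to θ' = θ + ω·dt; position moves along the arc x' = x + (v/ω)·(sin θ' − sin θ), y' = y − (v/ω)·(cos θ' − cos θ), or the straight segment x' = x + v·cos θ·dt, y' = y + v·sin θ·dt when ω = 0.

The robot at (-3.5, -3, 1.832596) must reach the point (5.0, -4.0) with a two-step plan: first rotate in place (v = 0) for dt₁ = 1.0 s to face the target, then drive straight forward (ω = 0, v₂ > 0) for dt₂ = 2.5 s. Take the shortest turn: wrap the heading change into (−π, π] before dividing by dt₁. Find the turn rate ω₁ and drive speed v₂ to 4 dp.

ω₁ = -1.9497, v₂ = 3.4234

heading to target = atan2(-4−-3, 5−-3.5) = -0.1171
Δθ = wrap(-0.1171 − 1.8326) = -1.9497; ω₁ = Δθ/dt₁ = -1.9497
distance = √((5−-3.5)² + (-4−-3)²) = 8.5586; v₂ = distance/dt₂ = 3.4234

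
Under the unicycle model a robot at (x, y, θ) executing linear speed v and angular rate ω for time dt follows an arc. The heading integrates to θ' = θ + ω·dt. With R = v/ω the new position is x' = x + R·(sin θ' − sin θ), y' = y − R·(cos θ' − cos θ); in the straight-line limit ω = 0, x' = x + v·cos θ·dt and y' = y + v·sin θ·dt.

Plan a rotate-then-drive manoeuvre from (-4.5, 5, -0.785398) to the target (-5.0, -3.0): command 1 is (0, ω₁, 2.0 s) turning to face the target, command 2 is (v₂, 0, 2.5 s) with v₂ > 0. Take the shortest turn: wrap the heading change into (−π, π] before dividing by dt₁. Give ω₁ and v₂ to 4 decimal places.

heading to target = atan2(-3−5, -5−-4.5) = -1.6332
Δθ = wrap(-1.6332 − -0.7854) = -0.8478; ω₁ = Δθ/dt₁ = -0.4239
distance = √((-5−-4.5)² + (-3−5)²) = 8.0156; v₂ = distance/dt₂ = 3.2062

ω₁ = -0.4239, v₂ = 3.2062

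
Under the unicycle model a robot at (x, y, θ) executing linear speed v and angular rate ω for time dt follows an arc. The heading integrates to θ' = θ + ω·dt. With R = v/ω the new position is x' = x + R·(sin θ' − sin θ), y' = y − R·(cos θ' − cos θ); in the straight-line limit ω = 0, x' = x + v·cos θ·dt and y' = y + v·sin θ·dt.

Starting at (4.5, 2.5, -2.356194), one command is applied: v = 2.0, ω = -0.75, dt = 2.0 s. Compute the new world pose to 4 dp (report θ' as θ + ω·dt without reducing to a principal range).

(0.8669, 2.3713, -3.8562)

θ' = -2.3562 + -0.75·2.0 = -3.8562
R = v/ω = 2.0/-0.75 = -2.6667
x' = 4.5 + -2.6667·(sin -3.8562 − sin -2.3562) = 0.8669
y' = 2.5 − -2.6667·(cos -3.8562 − cos -2.3562) = 2.3713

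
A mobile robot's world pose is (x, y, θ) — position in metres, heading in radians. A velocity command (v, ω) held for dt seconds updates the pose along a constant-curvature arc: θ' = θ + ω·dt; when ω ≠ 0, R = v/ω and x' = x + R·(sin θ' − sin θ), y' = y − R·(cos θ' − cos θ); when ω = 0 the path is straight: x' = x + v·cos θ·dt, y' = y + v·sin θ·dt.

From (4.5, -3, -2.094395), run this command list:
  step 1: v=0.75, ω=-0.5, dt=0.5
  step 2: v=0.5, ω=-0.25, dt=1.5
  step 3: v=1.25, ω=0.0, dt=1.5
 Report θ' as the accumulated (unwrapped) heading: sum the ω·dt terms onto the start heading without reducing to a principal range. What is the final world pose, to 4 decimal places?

step 1: θ'=-2.3444 (R=-1.5000) → pose (4.2741, -3.2981, -2.3444)
step 2: θ'=-2.7194 (R=-2.0000) → pose (3.6628, -3.7250, -2.7194)
step 3: θ'=-2.7194 (straight) → pose (1.9524, -4.4933, -2.7194)

(1.9524, -4.4933, -2.7194)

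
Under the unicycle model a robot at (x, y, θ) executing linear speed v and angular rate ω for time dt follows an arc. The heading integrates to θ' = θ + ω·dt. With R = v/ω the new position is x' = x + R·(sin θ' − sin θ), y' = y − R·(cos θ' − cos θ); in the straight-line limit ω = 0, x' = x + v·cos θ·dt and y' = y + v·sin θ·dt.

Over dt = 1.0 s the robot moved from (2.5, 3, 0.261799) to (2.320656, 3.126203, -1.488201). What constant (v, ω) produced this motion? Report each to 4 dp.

v = -0.2500, ω = -1.7500

Δθ = -1.488201 − 0.261799 = -1.750000
ω = Δθ/dt = -1.750000/1.0 = -1.7500
R = Δx/(sin θ' − sin θ) = 0.1429
v = R·ω = 0.1429·-1.7500 = -0.2500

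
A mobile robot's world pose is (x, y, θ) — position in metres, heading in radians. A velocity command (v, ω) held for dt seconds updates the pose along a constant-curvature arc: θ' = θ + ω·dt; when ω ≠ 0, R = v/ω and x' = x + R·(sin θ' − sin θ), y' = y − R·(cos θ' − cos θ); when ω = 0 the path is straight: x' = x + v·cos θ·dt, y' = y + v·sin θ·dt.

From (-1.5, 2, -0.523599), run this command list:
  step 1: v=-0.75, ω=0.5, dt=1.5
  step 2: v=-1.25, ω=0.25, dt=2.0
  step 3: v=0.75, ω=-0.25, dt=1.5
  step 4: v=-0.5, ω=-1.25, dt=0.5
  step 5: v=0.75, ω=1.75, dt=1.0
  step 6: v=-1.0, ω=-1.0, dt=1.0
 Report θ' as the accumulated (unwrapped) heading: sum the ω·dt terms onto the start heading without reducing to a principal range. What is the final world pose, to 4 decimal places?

(-4.0656, 1.1704, 0.4764)

step 1: θ'=0.2264 (R=-1.5000) → pose (-2.5867, 2.1627, 0.2264)
step 2: θ'=0.7264 (R=-5.0000) → pose (-4.7853, 1.0281, 0.7264)
step 3: θ'=0.3514 (R=-3.0000) → pose (-3.8254, 1.6021, 0.3514)
step 4: θ'=-0.2736 (R=0.4000) → pose (-4.0711, 1.5925, -0.2736)
step 5: θ'=1.4764 (R=0.4286) → pose (-3.5287, 1.9648, 1.4764)
step 6: θ'=0.4764 (R=1.0000) → pose (-4.0656, 1.1704, 0.4764)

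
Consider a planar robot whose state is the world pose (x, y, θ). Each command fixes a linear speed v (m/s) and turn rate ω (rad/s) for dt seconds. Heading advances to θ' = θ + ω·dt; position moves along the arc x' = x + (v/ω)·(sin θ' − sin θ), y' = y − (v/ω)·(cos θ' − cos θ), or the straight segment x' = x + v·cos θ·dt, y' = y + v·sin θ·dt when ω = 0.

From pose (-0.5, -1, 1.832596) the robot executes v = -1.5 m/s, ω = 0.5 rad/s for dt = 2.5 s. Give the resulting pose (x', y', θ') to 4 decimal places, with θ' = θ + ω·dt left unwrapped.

(2.2209, -3.2183, 3.0826)

θ' = 1.8326 + 0.5·2.5 = 3.0826
R = v/ω = -1.5/0.5 = -3.0000
x' = -0.5 + -3.0000·(sin 3.0826 − sin 1.8326) = 2.2209
y' = -1 − -3.0000·(cos 3.0826 − cos 1.8326) = -3.2183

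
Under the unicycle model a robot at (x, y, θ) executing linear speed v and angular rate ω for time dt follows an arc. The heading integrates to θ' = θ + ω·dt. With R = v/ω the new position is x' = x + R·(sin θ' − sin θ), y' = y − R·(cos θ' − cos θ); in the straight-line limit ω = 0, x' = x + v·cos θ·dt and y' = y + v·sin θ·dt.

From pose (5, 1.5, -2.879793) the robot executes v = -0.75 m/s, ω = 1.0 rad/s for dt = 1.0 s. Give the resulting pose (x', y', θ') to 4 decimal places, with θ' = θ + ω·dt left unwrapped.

θ' = -2.8798 + 1.0·1.0 = -1.8798
R = v/ω = -0.75/1.0 = -0.7500
x' = 5 + -0.7500·(sin -1.8798 − sin -2.8798) = 5.5204
y' = 1.5 − -0.7500·(cos -1.8798 − cos -2.8798) = 1.9964

(5.5204, 1.9964, -1.8798)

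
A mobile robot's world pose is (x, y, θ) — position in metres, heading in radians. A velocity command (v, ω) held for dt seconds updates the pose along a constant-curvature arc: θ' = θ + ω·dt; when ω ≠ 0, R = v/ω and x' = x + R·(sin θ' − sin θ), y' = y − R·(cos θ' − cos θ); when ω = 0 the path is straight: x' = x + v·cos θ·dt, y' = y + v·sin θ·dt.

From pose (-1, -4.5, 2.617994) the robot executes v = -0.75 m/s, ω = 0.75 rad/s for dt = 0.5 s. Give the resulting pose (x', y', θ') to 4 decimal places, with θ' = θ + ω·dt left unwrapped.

(-0.6481, -4.6230, 2.9930)

θ' = 2.6180 + 0.75·0.5 = 2.9930
R = v/ω = -0.75/0.75 = -1.0000
x' = -1 + -1.0000·(sin 2.9930 − sin 2.6180) = -0.6481
y' = -4.5 − -1.0000·(cos 2.9930 − cos 2.6180) = -4.6230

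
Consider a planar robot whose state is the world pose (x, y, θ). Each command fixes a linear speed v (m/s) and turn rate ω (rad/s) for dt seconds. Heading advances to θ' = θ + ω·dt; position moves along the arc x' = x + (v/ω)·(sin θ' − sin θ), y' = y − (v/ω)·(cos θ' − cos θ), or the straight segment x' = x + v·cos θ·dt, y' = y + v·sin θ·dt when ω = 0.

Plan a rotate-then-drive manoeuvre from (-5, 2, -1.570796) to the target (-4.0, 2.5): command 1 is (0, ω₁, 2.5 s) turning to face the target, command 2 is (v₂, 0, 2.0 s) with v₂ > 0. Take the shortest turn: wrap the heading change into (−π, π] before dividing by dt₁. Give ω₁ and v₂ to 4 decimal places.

heading to target = atan2(2.5−2, -4−-5) = 0.4636
Δθ = wrap(0.4636 − -1.5708) = 2.0344; ω₁ = Δθ/dt₁ = 0.8138
distance = √((-4−-5)² + (2.5−2)²) = 1.1180; v₂ = distance/dt₂ = 0.5590

ω₁ = 0.8138, v₂ = 0.5590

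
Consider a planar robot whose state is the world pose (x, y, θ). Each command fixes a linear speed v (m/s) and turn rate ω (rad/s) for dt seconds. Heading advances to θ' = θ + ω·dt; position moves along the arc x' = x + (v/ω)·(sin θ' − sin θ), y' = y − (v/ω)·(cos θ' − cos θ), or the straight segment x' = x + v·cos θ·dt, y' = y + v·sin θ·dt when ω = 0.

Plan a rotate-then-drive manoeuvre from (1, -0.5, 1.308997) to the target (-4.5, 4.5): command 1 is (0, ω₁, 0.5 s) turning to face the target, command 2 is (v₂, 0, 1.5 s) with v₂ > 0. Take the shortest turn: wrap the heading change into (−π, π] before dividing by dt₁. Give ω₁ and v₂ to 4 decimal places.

ω₁ = 2.1896, v₂ = 4.9554

heading to target = atan2(4.5−-0.5, -4.5−1) = 2.4038
Δθ = wrap(2.4038 − 1.3090) = 1.0948; ω₁ = Δθ/dt₁ = 2.1896
distance = √((-4.5−1)² + (4.5−-0.5)²) = 7.4330; v₂ = distance/dt₂ = 4.9554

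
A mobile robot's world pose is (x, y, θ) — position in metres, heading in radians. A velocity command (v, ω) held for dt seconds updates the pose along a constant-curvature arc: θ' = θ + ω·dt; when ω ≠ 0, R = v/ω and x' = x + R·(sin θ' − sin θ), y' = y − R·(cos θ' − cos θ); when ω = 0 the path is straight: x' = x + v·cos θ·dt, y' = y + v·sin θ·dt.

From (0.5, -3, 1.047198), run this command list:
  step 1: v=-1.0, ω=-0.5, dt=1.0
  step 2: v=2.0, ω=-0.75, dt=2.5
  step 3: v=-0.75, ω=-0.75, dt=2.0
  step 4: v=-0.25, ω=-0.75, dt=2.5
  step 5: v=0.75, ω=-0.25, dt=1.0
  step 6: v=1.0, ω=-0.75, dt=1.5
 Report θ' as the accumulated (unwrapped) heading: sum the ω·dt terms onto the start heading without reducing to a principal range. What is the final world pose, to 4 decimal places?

step 1: θ'=0.5472 (R=2.0000) → pose (-0.1915, -3.7080, 0.5472)
step 2: θ'=-1.3278 (R=-2.6667) → pose (3.7843, -5.3436, -1.3278)
step 3: θ'=-2.8278 (R=1.0000) → pose (4.4463, -4.1519, -2.8278)
step 4: θ'=-4.7028 (R=0.3333) → pose (4.8825, -4.4657, -4.7028)
step 5: θ'=-4.9528 (R=-3.0000) → pose (4.9686, -3.7226, -4.9528)
step 6: θ'=-6.0778 (R=-1.3333) → pose (5.9917, -2.7348, -6.0778)

(5.9917, -2.7348, -6.0778)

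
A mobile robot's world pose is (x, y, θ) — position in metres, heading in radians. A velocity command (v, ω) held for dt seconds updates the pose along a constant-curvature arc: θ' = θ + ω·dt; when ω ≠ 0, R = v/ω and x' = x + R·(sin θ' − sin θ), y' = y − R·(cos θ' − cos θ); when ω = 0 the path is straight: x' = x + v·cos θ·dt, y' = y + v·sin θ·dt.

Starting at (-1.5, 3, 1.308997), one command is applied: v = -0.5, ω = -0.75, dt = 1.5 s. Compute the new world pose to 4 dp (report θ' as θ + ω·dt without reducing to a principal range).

(-2.0220, 2.5171, 0.1840)

θ' = 1.3090 + -0.75·1.5 = 0.1840
R = v/ω = -0.5/-0.75 = 0.6667
x' = -1.5 + 0.6667·(sin 0.1840 − sin 1.3090) = -2.0220
y' = 3 − 0.6667·(cos 0.1840 − cos 1.3090) = 2.5171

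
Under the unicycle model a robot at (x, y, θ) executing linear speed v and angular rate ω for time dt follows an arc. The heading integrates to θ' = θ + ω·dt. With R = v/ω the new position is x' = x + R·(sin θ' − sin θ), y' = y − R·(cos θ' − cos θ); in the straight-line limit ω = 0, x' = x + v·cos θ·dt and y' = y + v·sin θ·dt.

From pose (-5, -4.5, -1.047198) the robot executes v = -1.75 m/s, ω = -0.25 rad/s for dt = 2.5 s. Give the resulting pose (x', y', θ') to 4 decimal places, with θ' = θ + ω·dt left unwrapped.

(-5.9019, -0.2914, -1.6722)

θ' = -1.0472 + -0.25·2.5 = -1.6722
R = v/ω = -1.75/-0.25 = 7.0000
x' = -5 + 7.0000·(sin -1.6722 − sin -1.0472) = -5.9019
y' = -4.5 − 7.0000·(cos -1.6722 − cos -1.0472) = -0.2914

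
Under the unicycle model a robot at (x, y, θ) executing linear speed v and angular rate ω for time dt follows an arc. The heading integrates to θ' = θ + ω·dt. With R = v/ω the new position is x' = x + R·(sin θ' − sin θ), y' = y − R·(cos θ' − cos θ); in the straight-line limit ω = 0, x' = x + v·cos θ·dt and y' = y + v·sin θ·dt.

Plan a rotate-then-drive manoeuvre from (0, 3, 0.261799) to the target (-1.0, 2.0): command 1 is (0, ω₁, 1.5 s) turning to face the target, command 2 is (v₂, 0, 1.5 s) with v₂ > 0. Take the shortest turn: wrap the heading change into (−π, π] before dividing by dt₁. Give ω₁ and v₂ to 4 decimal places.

heading to target = atan2(2−3, -1−0) = -2.3562
Δθ = wrap(-2.3562 − 0.2618) = -2.6180; ω₁ = Δθ/dt₁ = -1.7453
distance = √((-1−0)² + (2−3)²) = 1.4142; v₂ = distance/dt₂ = 0.9428

ω₁ = -1.7453, v₂ = 0.9428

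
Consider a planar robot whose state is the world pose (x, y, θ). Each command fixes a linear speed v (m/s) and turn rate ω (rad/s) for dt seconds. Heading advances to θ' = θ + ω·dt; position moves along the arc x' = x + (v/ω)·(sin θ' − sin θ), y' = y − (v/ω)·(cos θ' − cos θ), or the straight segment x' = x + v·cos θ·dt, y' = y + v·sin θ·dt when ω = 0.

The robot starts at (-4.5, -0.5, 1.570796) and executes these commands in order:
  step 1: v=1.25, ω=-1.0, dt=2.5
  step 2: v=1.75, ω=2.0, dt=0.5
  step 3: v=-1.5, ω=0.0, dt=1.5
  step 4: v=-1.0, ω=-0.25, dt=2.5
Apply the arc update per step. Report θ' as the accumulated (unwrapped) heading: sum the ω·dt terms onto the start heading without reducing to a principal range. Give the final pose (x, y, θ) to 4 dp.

step 1: θ'=-0.9292 (R=-1.2500) → pose (-2.2486, 0.2481, -0.9292)
step 2: θ'=0.0708 (R=0.8750) → pose (-1.4857, -0.1011, 0.0708)
step 3: θ'=0.0708 (straight) → pose (-3.7300, -0.2602, 0.0708)
step 4: θ'=-0.5542 (R=4.0000) → pose (-6.1181, 0.3285, -0.5542)

(-6.1181, 0.3285, -0.5542)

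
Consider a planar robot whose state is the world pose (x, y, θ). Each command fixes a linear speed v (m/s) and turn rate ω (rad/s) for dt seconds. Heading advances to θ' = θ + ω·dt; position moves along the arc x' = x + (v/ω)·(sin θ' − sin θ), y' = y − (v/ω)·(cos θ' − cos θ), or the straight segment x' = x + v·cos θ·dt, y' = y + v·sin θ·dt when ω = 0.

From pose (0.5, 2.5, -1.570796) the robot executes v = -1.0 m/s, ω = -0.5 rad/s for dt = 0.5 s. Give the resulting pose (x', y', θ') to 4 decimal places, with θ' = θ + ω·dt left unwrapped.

θ' = -1.5708 + -0.5·0.5 = -1.8208
R = v/ω = -1.0/-0.5 = 2.0000
x' = 0.5 + 2.0000·(sin -1.8208 − sin -1.5708) = 0.5622
y' = 2.5 − 2.0000·(cos -1.8208 − cos -1.5708) = 2.9948

(0.5622, 2.9948, -1.8208)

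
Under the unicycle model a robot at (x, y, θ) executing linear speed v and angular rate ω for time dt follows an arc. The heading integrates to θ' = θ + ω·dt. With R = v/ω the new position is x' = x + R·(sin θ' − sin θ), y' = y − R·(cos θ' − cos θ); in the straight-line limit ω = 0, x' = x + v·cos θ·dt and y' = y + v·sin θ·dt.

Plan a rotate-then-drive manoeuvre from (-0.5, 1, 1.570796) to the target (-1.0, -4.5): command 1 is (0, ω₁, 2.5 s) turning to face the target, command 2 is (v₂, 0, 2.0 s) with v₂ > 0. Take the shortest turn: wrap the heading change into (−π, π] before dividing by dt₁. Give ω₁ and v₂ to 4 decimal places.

heading to target = atan2(-4.5−1, -1−-0.5) = -1.6615
Δθ = wrap(-1.6615 − 1.5708) = 3.0509; ω₁ = Δθ/dt₁ = 1.2204
distance = √((-1−-0.5)² + (-4.5−1)²) = 5.5227; v₂ = distance/dt₂ = 2.7613

ω₁ = 1.2204, v₂ = 2.7613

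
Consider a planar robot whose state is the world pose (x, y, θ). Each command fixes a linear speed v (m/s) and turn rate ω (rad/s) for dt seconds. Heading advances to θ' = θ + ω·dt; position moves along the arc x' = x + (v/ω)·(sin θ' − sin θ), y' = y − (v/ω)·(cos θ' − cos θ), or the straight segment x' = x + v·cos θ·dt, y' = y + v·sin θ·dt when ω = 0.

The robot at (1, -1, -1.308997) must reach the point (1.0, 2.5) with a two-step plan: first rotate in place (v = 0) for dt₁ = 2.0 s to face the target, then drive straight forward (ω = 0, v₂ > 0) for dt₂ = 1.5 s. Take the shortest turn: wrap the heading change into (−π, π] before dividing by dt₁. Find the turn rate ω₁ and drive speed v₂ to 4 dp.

heading to target = atan2(2.5−-1, 1−1) = 1.5708
Δθ = wrap(1.5708 − -1.3090) = 2.8798; ω₁ = Δθ/dt₁ = 1.4399
distance = √((1−1)² + (2.5−-1)²) = 3.5000; v₂ = distance/dt₂ = 2.3333

ω₁ = 1.4399, v₂ = 2.3333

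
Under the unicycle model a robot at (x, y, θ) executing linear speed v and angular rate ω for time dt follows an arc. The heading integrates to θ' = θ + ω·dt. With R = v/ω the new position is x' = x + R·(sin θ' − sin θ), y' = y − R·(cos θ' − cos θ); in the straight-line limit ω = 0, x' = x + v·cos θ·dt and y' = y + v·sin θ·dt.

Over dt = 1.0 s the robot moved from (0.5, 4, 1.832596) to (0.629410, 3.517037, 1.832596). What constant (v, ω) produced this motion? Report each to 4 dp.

v = -0.5000, ω = 0.0000

Δθ = 1.832596 − 1.832596 = 0.000000
ω = Δθ/dt = 0.000000/1.0 = 0.0000
ω = 0 → v = (Δx·cos θ + Δy·sin θ)/dt = -0.5000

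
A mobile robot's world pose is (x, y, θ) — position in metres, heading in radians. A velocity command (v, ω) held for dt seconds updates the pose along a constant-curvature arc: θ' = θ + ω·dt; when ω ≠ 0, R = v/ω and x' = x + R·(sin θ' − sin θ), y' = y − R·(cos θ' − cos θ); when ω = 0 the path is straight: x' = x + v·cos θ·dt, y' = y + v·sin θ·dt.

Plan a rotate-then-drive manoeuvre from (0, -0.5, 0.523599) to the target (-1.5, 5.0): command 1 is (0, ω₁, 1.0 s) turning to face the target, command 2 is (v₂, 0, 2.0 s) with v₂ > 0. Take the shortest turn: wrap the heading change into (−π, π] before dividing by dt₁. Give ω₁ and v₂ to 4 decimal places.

ω₁ = 1.3134, v₂ = 2.8504

heading to target = atan2(5−-0.5, -1.5−0) = 1.8370
Δθ = wrap(1.8370 − 0.5236) = 1.3134; ω₁ = Δθ/dt₁ = 1.3134
distance = √((-1.5−0)² + (5−-0.5)²) = 5.7009; v₂ = distance/dt₂ = 2.8504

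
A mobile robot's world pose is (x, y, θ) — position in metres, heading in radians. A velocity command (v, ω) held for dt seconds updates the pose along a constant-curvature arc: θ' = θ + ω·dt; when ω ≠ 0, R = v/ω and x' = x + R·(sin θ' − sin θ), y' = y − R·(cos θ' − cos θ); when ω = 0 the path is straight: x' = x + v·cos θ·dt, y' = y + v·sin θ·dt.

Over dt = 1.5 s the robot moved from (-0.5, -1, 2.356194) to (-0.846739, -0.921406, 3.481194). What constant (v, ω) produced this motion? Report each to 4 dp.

Δθ = 3.481194 − 2.356194 = 1.125000
ω = Δθ/dt = 1.125000/1.5 = 0.7500
R = Δx/(sin θ' − sin θ) = 0.3333
v = R·ω = 0.3333·0.7500 = 0.2500

v = 0.2500, ω = 0.7500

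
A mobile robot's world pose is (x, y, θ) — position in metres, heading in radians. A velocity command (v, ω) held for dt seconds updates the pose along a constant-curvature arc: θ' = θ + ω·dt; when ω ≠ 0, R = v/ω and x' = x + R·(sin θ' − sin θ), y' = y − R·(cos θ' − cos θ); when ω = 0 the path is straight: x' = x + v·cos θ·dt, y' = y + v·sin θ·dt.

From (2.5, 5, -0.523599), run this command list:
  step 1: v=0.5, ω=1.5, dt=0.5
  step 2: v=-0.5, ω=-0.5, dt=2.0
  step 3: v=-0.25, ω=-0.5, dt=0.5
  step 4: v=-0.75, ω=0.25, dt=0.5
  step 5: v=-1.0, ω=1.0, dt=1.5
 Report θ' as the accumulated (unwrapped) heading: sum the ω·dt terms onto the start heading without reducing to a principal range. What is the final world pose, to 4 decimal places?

(0.1778, 5.8296, 0.6014)

step 1: θ'=0.2264 (R=0.3333) → pose (2.7415, 4.9638, 0.2264)
step 2: θ'=-0.7736 (R=1.0000) → pose (1.8183, 5.2229, -0.7736)
step 3: θ'=-1.0236 (R=0.5000) → pose (1.7407, 5.3205, -1.0236)
step 4: θ'=-0.8986 (R=-3.0000) → pose (1.5261, 5.6277, -0.8986)
step 5: θ'=0.6014 (R=-1.0000) → pose (0.1778, 5.8296, 0.6014)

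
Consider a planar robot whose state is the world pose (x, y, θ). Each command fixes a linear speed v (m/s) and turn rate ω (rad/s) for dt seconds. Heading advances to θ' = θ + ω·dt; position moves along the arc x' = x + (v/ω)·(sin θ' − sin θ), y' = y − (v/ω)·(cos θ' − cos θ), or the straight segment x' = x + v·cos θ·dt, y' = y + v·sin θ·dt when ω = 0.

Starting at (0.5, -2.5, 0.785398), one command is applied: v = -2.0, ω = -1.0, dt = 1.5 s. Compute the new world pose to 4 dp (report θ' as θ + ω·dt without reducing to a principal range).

(-2.2248, -2.5965, -0.7146)

θ' = 0.7854 + -1.0·1.5 = -0.7146
R = v/ω = -2.0/-1.0 = 2.0000
x' = 0.5 + 2.0000·(sin -0.7146 − sin 0.7854) = -2.2248
y' = -2.5 − 2.0000·(cos -0.7146 − cos 0.7854) = -2.5965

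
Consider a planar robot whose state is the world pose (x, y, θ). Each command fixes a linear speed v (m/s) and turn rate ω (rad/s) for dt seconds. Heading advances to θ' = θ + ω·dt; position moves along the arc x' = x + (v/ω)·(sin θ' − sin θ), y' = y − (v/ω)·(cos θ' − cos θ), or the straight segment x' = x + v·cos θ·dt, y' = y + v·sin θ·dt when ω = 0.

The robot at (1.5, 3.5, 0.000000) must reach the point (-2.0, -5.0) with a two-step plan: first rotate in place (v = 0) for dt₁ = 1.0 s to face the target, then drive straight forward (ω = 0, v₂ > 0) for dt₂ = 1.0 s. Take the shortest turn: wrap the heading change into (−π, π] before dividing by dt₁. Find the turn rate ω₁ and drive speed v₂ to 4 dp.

heading to target = atan2(-5−3.5, -2−1.5) = -1.9614
Δθ = wrap(-1.9614 − 0.0000) = -1.9614; ω₁ = Δθ/dt₁ = -1.9614
distance = √((-2−1.5)² + (-5−3.5)²) = 9.1924; v₂ = distance/dt₂ = 9.1924

ω₁ = -1.9614, v₂ = 9.1924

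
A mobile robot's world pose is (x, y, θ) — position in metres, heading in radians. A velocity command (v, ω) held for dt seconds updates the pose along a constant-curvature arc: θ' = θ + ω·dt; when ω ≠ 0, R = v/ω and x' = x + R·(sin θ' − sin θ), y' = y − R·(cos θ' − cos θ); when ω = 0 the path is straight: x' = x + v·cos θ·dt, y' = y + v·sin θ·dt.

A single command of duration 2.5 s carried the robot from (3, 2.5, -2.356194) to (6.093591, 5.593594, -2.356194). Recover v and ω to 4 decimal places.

v = -1.7500, ω = 0.0000

Δθ = -2.356194 − -2.356194 = 0.000000
ω = Δθ/dt = 0.000000/2.5 = 0.0000
ω = 0 → v = (Δx·cos θ + Δy·sin θ)/dt = -1.7500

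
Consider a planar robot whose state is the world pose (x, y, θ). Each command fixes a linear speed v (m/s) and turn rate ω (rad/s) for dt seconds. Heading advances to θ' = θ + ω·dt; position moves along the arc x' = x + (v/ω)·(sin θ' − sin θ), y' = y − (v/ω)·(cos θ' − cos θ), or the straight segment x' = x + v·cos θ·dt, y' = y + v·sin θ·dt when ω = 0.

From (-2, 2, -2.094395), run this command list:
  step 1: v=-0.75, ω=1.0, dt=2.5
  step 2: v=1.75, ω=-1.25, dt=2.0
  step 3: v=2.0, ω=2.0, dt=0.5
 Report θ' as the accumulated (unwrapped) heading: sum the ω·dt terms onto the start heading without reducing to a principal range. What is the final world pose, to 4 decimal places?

(-1.2032, 0.1192, -1.0944)

step 1: θ'=0.4056 (R=-0.7500) → pose (-2.9455, 3.0641, 0.4056)
step 2: θ'=-2.0944 (R=-1.4000) → pose (-1.1806, 1.0777, -2.0944)
step 3: θ'=-1.0944 (R=1.0000) → pose (-1.2032, 0.1192, -1.0944)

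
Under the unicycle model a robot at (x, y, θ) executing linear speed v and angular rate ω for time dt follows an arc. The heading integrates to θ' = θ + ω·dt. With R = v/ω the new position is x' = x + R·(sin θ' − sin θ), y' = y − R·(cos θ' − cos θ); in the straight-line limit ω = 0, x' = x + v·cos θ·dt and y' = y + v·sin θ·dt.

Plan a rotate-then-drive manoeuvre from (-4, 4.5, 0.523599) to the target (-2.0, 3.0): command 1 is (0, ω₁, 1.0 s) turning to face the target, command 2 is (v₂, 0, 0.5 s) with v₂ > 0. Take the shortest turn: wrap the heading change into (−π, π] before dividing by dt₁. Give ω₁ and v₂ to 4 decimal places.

heading to target = atan2(3−4.5, -2−-4) = -0.6435
Δθ = wrap(-0.6435 − 0.5236) = -1.1671; ω₁ = Δθ/dt₁ = -1.1671
distance = √((-2−-4)² + (3−4.5)²) = 2.5000; v₂ = distance/dt₂ = 5.0000

ω₁ = -1.1671, v₂ = 5.0000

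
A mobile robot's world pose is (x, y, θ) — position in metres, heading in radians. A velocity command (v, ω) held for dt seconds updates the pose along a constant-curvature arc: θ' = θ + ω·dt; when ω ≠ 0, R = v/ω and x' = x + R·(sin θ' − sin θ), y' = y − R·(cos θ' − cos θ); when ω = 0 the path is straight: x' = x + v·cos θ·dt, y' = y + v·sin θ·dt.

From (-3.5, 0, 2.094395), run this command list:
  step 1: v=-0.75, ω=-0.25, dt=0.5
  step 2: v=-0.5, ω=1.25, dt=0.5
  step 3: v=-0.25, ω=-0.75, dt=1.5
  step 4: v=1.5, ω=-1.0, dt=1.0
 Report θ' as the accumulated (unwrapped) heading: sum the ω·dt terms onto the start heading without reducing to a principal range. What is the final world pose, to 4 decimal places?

(-2.2008, 0.3456, 0.4694)

step 1: θ'=1.9694 (R=3.0000) → pose (-3.3333, -0.3356, 1.9694)
step 2: θ'=2.5944 (R=-0.4000) → pose (-3.1727, -0.5220, 2.5944)
step 3: θ'=1.4694 (R=0.3333) → pose (-3.0145, -0.8404, 1.4694)
step 4: θ'=0.4694 (R=-1.5000) → pose (-2.2008, 0.3456, 0.4694)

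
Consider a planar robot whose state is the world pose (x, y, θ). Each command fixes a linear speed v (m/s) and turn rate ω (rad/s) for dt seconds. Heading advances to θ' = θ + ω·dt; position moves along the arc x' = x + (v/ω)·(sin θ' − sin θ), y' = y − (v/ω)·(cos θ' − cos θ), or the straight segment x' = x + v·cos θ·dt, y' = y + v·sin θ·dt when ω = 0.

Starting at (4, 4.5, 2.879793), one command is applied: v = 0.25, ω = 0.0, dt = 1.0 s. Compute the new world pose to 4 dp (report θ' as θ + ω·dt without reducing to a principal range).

(3.7585, 4.5647, 2.8798)

θ' = 2.8798 + 0.0·1.0 = 2.8798
ω = 0 → straight: x' = 4 + 0.25·cos(2.8798)·1.0 = 3.7585
y' = 4.5 + 0.25·sin(2.8798)·1.0 = 4.5647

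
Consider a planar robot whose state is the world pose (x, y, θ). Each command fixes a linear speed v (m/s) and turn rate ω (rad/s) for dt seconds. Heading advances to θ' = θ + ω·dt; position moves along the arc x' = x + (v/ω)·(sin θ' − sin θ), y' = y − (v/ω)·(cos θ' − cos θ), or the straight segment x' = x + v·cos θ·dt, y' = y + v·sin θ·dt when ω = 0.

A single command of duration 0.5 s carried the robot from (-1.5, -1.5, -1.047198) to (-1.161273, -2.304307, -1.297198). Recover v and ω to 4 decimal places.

v = 1.7500, ω = -0.5000

Δθ = -1.297198 − -1.047198 = -0.250000
ω = Δθ/dt = -0.250000/0.5 = -0.5000
R = −Δy/(cos θ' − cos θ) = -3.5000
v = R·ω = -3.5000·-0.5000 = 1.7500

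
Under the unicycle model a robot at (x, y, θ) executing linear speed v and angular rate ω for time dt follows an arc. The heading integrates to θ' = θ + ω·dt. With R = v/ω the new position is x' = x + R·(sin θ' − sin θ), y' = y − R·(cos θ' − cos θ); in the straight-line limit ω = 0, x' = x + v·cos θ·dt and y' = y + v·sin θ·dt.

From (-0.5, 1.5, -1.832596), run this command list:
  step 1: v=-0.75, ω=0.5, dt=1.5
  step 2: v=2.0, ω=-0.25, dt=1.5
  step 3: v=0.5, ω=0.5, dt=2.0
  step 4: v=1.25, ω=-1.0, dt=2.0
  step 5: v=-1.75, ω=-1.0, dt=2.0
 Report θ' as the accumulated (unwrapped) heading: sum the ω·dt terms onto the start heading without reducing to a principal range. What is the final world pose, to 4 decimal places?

step 1: θ'=-1.0826 (R=-1.5000) → pose (-0.6241, 2.5918, -1.0826)
step 2: θ'=-1.4576 (R=-8.0000) → pose (0.2592, -0.2568, -1.4576)
step 3: θ'=-0.4576 (R=1.0000) → pose (0.8111, -1.0410, -0.4576)
step 4: θ'=-2.4576 (R=-1.2500) → pose (1.0487, -3.1312, -2.4576)
step 5: θ'=-4.4576 (R=1.7500) → pose (3.8480, -4.0465, -4.4576)

(3.8480, -4.0465, -4.4576)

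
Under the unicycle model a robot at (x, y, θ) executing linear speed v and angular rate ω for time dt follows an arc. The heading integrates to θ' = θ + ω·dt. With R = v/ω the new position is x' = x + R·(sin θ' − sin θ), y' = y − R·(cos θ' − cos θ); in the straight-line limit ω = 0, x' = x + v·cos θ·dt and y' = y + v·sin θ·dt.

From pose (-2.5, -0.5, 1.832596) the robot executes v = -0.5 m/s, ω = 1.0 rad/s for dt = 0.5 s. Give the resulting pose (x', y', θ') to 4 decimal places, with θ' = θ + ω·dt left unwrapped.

θ' = 1.8326 + 1.0·0.5 = 2.3326
R = v/ω = -0.5/1.0 = -0.5000
x' = -2.5 + -0.5000·(sin 2.3326 − sin 1.8326) = -2.3788
y' = -0.5 − -0.5000·(cos 2.3326 − cos 1.8326) = -0.7157

(-2.3788, -0.7157, 2.3326)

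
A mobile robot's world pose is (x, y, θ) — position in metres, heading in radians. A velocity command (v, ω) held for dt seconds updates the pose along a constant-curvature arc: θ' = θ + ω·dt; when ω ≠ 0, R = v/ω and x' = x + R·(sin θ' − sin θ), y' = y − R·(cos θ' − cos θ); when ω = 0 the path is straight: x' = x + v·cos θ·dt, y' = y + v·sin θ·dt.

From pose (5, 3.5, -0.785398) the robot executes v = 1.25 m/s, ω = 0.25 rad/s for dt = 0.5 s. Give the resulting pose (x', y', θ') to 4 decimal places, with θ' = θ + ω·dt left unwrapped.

(5.4684, 3.0868, -0.6604)

θ' = -0.7854 + 0.25·0.5 = -0.6604
R = v/ω = 1.25/0.25 = 5.0000
x' = 5 + 5.0000·(sin -0.6604 − sin -0.7854) = 5.4684
y' = 3.5 − 5.0000·(cos -0.6604 − cos -0.7854) = 3.0868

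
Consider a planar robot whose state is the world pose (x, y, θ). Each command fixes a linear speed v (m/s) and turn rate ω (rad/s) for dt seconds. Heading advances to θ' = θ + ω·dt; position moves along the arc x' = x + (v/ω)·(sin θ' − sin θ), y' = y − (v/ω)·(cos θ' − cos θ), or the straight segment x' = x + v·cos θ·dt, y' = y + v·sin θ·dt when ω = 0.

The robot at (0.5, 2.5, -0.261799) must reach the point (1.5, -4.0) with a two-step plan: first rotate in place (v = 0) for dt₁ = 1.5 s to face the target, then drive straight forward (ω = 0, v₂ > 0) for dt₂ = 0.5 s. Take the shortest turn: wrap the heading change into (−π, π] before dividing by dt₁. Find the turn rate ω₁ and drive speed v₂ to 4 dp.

heading to target = atan2(-4−2.5, 1.5−0.5) = -1.4181
Δθ = wrap(-1.4181 − -0.2618) = -1.1563; ω₁ = Δθ/dt₁ = -0.7709
distance = √((1.5−0.5)² + (-4−2.5)²) = 6.5765; v₂ = distance/dt₂ = 13.1529

ω₁ = -0.7709, v₂ = 13.1529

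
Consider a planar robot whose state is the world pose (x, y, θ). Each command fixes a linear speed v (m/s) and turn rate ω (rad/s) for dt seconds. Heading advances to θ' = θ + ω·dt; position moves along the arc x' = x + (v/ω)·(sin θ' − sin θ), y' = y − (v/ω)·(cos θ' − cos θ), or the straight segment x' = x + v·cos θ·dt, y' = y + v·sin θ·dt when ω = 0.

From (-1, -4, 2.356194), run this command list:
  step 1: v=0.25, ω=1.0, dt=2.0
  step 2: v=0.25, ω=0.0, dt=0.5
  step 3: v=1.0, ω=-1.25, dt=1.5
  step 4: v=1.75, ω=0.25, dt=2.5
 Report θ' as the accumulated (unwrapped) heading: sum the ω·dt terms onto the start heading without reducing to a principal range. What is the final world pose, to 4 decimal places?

step 1: θ'=4.3562 (R=0.2500) → pose (-1.4111, -4.0896, 4.3562)
step 2: θ'=4.3562 (straight) → pose (-1.4547, -4.2068, 4.3562)
step 3: θ'=2.4812 (R=-0.8000) → pose (-2.6952, -4.5596, 2.4812)
step 4: θ'=3.1062 (R=7.0000) → pose (-6.7415, -3.0922, 3.1062)

(-6.7415, -3.0922, 3.1062)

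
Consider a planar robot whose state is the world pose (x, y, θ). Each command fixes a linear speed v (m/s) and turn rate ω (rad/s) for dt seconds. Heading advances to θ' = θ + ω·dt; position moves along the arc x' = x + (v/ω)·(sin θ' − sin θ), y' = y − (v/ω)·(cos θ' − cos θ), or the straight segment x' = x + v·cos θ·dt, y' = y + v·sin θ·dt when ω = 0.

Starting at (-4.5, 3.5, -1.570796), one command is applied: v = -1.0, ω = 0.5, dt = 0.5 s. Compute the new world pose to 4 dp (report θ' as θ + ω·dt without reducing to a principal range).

(-4.5622, 3.9948, -1.3208)

θ' = -1.5708 + 0.5·0.5 = -1.3208
R = v/ω = -1.0/0.5 = -2.0000
x' = -4.5 + -2.0000·(sin -1.3208 − sin -1.5708) = -4.5622
y' = 3.5 − -2.0000·(cos -1.3208 − cos -1.5708) = 3.9948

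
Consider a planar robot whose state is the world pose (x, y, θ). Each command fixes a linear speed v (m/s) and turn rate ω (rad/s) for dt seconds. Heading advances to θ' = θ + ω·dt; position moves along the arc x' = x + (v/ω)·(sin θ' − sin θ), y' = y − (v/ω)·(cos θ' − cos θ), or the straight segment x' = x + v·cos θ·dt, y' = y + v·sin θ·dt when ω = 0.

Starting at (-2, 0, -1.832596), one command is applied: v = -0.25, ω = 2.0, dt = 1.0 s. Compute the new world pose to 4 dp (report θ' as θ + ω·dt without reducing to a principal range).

(-2.1416, 0.1556, 0.1674)

θ' = -1.8326 + 2.0·1.0 = 0.1674
R = v/ω = -0.25/2.0 = -0.1250
x' = -2 + -0.1250·(sin 0.1674 − sin -1.8326) = -2.1416
y' = 0 − -0.1250·(cos 0.1674 − cos -1.8326) = 0.1556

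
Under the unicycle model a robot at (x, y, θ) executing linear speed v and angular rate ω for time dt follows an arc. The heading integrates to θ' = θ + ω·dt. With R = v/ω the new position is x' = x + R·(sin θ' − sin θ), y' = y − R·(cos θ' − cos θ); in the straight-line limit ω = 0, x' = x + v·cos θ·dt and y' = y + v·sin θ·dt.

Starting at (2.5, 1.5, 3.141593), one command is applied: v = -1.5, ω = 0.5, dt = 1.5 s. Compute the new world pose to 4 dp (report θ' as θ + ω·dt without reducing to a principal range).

(4.5449, 2.3049, 3.8916)

θ' = 3.1416 + 0.5·1.5 = 3.8916
R = v/ω = -1.5/0.5 = -3.0000
x' = 2.5 + -3.0000·(sin 3.8916 − sin 3.1416) = 4.5449
y' = 1.5 − -3.0000·(cos 3.8916 − cos 3.1416) = 2.3049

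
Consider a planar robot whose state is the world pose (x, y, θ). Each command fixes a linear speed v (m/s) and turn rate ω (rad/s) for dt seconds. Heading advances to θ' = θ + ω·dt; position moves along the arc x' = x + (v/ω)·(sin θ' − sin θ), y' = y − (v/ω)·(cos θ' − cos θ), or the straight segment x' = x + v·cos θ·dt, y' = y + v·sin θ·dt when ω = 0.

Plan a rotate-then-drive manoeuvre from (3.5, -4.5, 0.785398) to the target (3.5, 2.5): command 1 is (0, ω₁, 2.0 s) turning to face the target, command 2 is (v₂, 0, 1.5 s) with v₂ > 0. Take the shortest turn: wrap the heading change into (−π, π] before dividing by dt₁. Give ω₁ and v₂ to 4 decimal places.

ω₁ = 0.3927, v₂ = 4.6667

heading to target = atan2(2.5−-4.5, 3.5−3.5) = 1.5708
Δθ = wrap(1.5708 − 0.7854) = 0.7854; ω₁ = Δθ/dt₁ = 0.3927
distance = √((3.5−3.5)² + (2.5−-4.5)²) = 7.0000; v₂ = distance/dt₂ = 4.6667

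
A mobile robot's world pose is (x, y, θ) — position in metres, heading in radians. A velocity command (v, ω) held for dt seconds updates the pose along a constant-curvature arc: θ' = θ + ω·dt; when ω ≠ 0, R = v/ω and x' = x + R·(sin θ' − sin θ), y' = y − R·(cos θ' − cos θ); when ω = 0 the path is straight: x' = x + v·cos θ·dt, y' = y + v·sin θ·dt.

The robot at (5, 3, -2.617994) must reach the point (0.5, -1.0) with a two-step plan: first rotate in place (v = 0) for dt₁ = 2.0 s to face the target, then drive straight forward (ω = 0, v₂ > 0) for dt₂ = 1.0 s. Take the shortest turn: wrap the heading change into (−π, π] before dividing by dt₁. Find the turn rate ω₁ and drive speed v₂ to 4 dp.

heading to target = atan2(-1−3, 0.5−5) = -2.4150
Δθ = wrap(-2.4150 − -2.6180) = 0.2030; ω₁ = Δθ/dt₁ = 0.1015
distance = √((0.5−5)² + (-1−3)²) = 6.0208; v₂ = distance/dt₂ = 6.0208

ω₁ = 0.1015, v₂ = 6.0208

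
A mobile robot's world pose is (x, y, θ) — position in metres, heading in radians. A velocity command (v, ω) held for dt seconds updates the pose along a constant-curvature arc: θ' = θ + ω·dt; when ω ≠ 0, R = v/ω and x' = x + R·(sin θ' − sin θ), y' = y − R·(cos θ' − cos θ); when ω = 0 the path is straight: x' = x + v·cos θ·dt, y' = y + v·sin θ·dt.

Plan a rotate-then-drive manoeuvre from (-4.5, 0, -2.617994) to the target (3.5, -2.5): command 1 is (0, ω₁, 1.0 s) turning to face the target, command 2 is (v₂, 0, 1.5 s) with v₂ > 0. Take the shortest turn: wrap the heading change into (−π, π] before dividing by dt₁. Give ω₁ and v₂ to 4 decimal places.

ω₁ = 2.3151, v₂ = 5.5877

heading to target = atan2(-2.5−0, 3.5−-4.5) = -0.3029
Δθ = wrap(-0.3029 − -2.6180) = 2.3151; ω₁ = Δθ/dt₁ = 2.3151
distance = √((3.5−-4.5)² + (-2.5−0)²) = 8.3815; v₂ = distance/dt₂ = 5.5877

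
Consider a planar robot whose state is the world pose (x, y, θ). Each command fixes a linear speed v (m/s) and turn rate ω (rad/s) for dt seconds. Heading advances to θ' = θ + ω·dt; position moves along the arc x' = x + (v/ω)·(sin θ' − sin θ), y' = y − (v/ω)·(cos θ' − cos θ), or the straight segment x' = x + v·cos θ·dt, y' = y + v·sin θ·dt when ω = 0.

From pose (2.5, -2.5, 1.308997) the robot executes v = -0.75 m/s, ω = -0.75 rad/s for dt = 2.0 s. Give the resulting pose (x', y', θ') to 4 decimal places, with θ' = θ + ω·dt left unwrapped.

θ' = 1.3090 + -0.75·2.0 = -0.1910
R = v/ω = -0.75/-0.75 = 1.0000
x' = 2.5 + 1.0000·(sin -0.1910 − sin 1.3090) = 1.3442
y' = -2.5 − 1.0000·(cos -0.1910 − cos 1.3090) = -3.2230

(1.3442, -3.2230, -0.1910)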